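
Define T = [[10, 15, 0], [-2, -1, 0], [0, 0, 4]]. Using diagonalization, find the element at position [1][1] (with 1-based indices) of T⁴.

2470

Characteristic polynomial: r^3 - 13r^2 + 56r - 80 = (r - 5)(r - 4)^2, so the eigenvalues are 4, 4, 5.
r=4: eigenvector (5, -2, 1).
r=5: eigenvector (-3, 1, 0).
r=4: eigenvector (-5, 2, 0).
P = [[5, -3, -5], [-2, 1, 2], [1, 0, 0]], D = diag(4, 5, 4), P⁻¹ = [[0, 0, 1], [-2, -5, 0], [1, 3, 1]].
T⁴ = P·diag(256, 625, 256)·P⁻¹ = [[2470, 5535, 0], [-738, -1589, 0], [0, 0, 256]].
The requested entry is 2470.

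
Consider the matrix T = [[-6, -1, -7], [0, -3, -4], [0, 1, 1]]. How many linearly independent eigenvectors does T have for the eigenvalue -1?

1

T + 1I = [[-5, -1, -7], [0, -2, -4], [0, 1, 2]].
This matrix has rank 2, so its null space has dimension 3 − 2 = 1.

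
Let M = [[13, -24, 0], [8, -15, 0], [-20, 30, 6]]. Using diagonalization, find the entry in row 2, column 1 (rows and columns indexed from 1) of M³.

56

Characteristic polynomial: λ^3 - 4λ^2 - 15λ + 18 = (λ - 6)(λ - 1)(λ + 3), so the eigenvalues are -3, 1, 6.
λ=1: eigenvector (2, 1, 2).
λ=-3: eigenvector (-3, -2, 0).
λ=6: eigenvector (0, 0, 1).
P = [[2, -3, 0], [1, -2, 0], [2, 0, 1]], D = diag(1, -3, 6), P⁻¹ = [[2, -3, 0], [1, -2, 0], [-4, 6, 1]].
M³ = P·diag(1, -27, 216)·P⁻¹ = [[85, -168, 0], [56, -111, 0], [-860, 1290, 216]].
The requested entry is 56.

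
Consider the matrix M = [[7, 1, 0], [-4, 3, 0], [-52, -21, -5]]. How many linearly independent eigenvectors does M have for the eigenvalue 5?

M − 5I = [[2, 1, 0], [-4, -2, 0], [-52, -21, -10]].
This matrix has rank 2, so its null space has dimension 3 − 2 = 1.

1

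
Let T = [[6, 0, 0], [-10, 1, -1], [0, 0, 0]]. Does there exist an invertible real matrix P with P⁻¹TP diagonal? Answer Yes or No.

Yes

Characteristic polynomial: p(μ) = μ^3 - 7μ^2 + 6μ = μ(μ - 6)(μ - 1).
All 3 eigenvalues are distinct, so T is diagonalizable.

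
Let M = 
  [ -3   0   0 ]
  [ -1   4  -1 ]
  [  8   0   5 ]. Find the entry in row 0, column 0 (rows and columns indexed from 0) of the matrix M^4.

81

Characteristic polynomial: t^3 - 6t^2 - 7t + 60 = (t - 5)(t - 4)(t + 3), so the eigenvalues are -3, 4, 5.
t=-3: eigenvector (1, 0, -1).
t=5: eigenvector (0, 1, -1).
t=4: eigenvector (0, 1, 0).
P = [[1, 0, 0], [0, 1, 1], [-1, -1, 0]], D = diag(-3, 5, 4), P⁻¹ = [[1, 0, 0], [-1, 0, -1], [1, 1, 1]].
M⁴ = P·diag(81, 625, 256)·P⁻¹ = [[81, 0, 0], [-369, 256, -369], [544, 0, 625]].
The requested entry is 81.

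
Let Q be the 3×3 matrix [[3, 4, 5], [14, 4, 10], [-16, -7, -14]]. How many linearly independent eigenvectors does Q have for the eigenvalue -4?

1

Q + 4I = [[7, 4, 5], [14, 8, 10], [-16, -7, -10]].
This matrix has rank 2, so its null space has dimension 3 − 2 = 1.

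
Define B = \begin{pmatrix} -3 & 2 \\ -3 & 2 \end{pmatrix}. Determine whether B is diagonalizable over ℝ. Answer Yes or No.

Yes

Characteristic polynomial: p(t) = t^2 + t = t(t + 1).
All 2 eigenvalues are distinct, so B is diagonalizable.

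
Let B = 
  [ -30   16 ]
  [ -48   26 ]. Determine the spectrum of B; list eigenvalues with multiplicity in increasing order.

Characteristic polynomial: p(s) = s^2 + 4s - 12 = (s - 2)(s + 6).
Roots (with multiplicity): -6, 2.

-6, 2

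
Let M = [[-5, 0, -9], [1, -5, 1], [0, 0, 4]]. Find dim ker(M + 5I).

M + 5I = [[0, 0, -9], [1, 0, 1], [0, 0, 9]].
This matrix has rank 2, so its null space has dimension 3 − 2 = 1.

1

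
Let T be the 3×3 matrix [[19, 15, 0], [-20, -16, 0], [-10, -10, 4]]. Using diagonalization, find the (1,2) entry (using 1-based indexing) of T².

45

Characteristic polynomial: r^3 - 7r^2 + 8r + 16 = (r - 4)^2(r + 1), so the eigenvalues are -1, 4, 4.
r=-1: eigenvector (-3, 4, 2).
r=4: eigenvector (-1, 1, 0).
r=4: eigenvector (-2, 2, 1).
P = [[-3, -1, -2], [4, 1, 2], [2, 0, 1]], D = diag(-1, 4, 4), P⁻¹ = [[1, 1, 0], [0, 1, -2], [-2, -2, 1]].
T² = P·diag(1, 16, 16)·P⁻¹ = [[61, 45, 0], [-60, -44, 0], [-30, -30, 16]].
The requested entry is 45.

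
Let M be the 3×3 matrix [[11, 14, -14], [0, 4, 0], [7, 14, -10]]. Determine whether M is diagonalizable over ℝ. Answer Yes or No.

Yes

Characteristic polynomial: p(λ) = λ^3 - 5λ^2 - 8λ + 48 = (λ - 4)^2(λ + 3).
λ = 4 has algebraic multiplicity 2; rank(M − 4I) = 1, so geometric multiplicity = 2.
Every eigenvalue has geometric = algebraic multiplicity, so M is diagonalizable.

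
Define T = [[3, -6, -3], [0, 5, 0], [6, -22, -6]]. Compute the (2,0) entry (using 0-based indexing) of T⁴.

Characteristic polynomial: r^3 - 2r^2 - 15r = r(r - 5)(r + 3), so the eigenvalues are -3, 0, 5.
r=-3: eigenvector (1, 0, 2).
r=5: eigenvector (0, 1, -2).
r=0: eigenvector (-1, 0, -1).
P = [[1, 0, -1], [0, 1, 0], [2, -2, -1]], D = diag(-3, 5, 0), P⁻¹ = [[-1, 2, 1], [0, 1, 0], [-2, 2, 1]].
T⁴ = P·diag(81, 625, 0)·P⁻¹ = [[-81, 162, 81], [0, 625, 0], [-162, -926, 162]].
The requested entry is -162.

-162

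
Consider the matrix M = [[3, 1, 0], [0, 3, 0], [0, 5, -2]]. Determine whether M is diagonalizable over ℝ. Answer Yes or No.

Characteristic polynomial: p(s) = s^3 - 4s^2 - 3s + 18 = (s - 3)^2(s + 2).
s = 3 has algebraic multiplicity 2; rank(M − 3I) = 2, so geometric multiplicity = 1.
Geometric multiplicity < algebraic multiplicity, so M is not diagonalizable.

No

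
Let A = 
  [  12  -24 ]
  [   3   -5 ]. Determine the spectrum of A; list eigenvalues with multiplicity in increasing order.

Characteristic polynomial: p(t) = t^2 - 7t + 12 = (t - 4)(t - 3).
Roots (with multiplicity): 3, 4.

3, 4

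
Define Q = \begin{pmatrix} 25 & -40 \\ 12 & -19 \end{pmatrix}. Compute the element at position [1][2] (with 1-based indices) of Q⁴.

Characteristic polynomial: s^2 - 6s + 5 = (s - 5)(s - 1), so the eigenvalues are 1, 5.
s=1: eigenvector (-5, -3).
s=5: eigenvector (2, 1).
P = [[-5, 2], [-3, 1]], D = diag(1, 5), P⁻¹ = [[1, -2], [3, -5]].
Q⁴ = P·diag(1, 625)·P⁻¹ = [[3745, -6240], [1872, -3119]].
The requested entry is -6240.

-6240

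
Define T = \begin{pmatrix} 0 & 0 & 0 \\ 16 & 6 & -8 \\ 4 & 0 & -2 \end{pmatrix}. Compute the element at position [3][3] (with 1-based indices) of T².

4

Characteristic polynomial: s^3 - 4s^2 - 12s = s(s - 6)(s + 2), so the eigenvalues are -2, 0, 6.
s=0: eigenvector (1, 0, 2).
s=6: eigenvector (0, 1, 0).
s=-2: eigenvector (0, 1, 1).
P = [[1, 0, 0], [0, 1, 1], [2, 0, 1]], D = diag(0, 6, -2), P⁻¹ = [[1, 0, 0], [2, 1, -1], [-2, 0, 1]].
T² = P·diag(0, 36, 4)·P⁻¹ = [[0, 0, 0], [64, 36, -32], [-8, 0, 4]].
The requested entry is 4.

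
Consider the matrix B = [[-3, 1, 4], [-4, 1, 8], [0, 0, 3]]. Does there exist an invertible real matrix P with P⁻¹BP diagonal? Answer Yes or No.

No

Characteristic polynomial: p(μ) = μ^3 - μ^2 - 5μ - 3 = (μ - 3)(μ + 1)^2.
μ = -1 has algebraic multiplicity 2; rank(B + 1I) = 2, so geometric multiplicity = 1.
Geometric multiplicity < algebraic multiplicity, so B is not diagonalizable.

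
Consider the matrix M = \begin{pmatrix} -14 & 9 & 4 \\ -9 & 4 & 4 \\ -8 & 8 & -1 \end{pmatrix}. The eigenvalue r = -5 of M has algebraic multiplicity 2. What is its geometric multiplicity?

1

M + 5I = [[-9, 9, 4], [-9, 9, 4], [-8, 8, 4]].
This matrix has rank 2, so its null space has dimension 3 − 2 = 1.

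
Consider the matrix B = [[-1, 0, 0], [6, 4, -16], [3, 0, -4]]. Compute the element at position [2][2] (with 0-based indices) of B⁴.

256

Characteristic polynomial: λ^3 + λ^2 - 16λ - 16 = (λ - 4)(λ + 1)(λ + 4), so the eigenvalues are -4, -1, 4.
λ=-1: eigenvector (1, 2, 1).
λ=4: eigenvector (0, 1, 0).
λ=-4: eigenvector (0, 2, 1).
P = [[1, 0, 0], [2, 1, 2], [1, 0, 1]], D = diag(-1, 4, -4), P⁻¹ = [[1, 0, 0], [0, 1, -2], [-1, 0, 1]].
B⁴ = P·diag(1, 256, 256)·P⁻¹ = [[1, 0, 0], [-510, 256, 0], [-255, 0, 256]].
The requested entry is 256.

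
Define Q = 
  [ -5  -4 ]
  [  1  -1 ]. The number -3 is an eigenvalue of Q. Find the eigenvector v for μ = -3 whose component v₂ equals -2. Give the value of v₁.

Q + 3I = [[-2, -4], [1, 2]].
Solving (Q + 3I)v = 0 gives the eigenspace spanned by (4, -2).
With v₂ = -2, v = (4, -2), so v₁ = 4.

4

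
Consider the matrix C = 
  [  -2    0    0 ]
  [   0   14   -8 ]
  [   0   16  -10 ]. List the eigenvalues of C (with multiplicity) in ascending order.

-2, -2, 6

Characteristic polynomial: p(s) = s^3 - 2s^2 - 20s - 24 = (s - 6)(s + 2)^2.
Roots (with multiplicity): -2, -2, 6.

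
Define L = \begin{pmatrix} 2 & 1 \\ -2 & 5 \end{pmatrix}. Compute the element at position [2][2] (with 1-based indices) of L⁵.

1805

Characteristic polynomial: r^2 - 7r + 12 = (r - 4)(r - 3), so the eigenvalues are 3, 4.
r=3: eigenvector (1, 1).
r=4: eigenvector (-1, -2).
P = [[1, -1], [1, -2]], D = diag(3, 4), P⁻¹ = [[2, -1], [1, -1]].
L⁵ = P·diag(243, 1024)·P⁻¹ = [[-538, 781], [-1562, 1805]].
The requested entry is 1805.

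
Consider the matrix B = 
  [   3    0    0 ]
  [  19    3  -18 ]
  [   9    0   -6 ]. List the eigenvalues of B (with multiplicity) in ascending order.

Characteristic polynomial: p(r) = r^3 - 27r + 54 = (r - 3)^2(r + 6).
Roots (with multiplicity): -6, 3, 3.

-6, 3, 3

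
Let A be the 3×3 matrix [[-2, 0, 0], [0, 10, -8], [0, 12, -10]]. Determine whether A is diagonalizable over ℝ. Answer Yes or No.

Yes

Characteristic polynomial: p(t) = t^3 + 2t^2 - 4t - 8 = (t - 2)(t + 2)^2.
t = -2 has algebraic multiplicity 2; rank(A + 2I) = 1, so geometric multiplicity = 2.
Every eigenvalue has geometric = algebraic multiplicity, so A is diagonalizable.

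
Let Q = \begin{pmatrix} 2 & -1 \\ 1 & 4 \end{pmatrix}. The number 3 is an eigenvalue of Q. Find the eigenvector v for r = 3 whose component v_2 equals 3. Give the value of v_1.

Q − 3I = [[-1, -1], [1, 1]].
Solving (Q − 3I)v = 0 gives the eigenspace spanned by (-3, 3).
With v_2 = 3, v = (-3, 3), so v_1 = -3.

-3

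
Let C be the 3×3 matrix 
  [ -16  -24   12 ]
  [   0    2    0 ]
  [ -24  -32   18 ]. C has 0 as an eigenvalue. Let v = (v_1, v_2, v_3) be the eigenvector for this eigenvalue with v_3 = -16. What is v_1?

-12

C = [[-16, -24, 12], [0, 2, 0], [-24, -32, 18]].
Solving (C)v = 0 gives the eigenspace spanned by (-12, 0, -16).
With v_3 = -16, v = (-12, 0, -16), so v_1 = -12.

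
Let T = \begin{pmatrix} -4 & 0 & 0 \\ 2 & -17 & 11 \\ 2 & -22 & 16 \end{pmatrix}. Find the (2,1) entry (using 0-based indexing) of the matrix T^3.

-682

Characteristic polynomial: s^3 + 5s^2 - 26s - 120 = (s - 5)(s + 4)(s + 6), so the eigenvalues are -6, -4, 5.
s=-4: eigenvector (1, 1, 1).
s=5: eigenvector (0, -1, -2).
s=-6: eigenvector (0, 1, 1).
P = [[1, 0, 0], [1, -1, 1], [1, -2, 1]], D = diag(-4, 5, -6), P⁻¹ = [[1, 0, 0], [0, 1, -1], [-1, 2, -1]].
T³ = P·diag(-64, 125, -216)·P⁻¹ = [[-64, 0, 0], [152, -557, 341], [152, -682, 466]].
The requested entry is -682.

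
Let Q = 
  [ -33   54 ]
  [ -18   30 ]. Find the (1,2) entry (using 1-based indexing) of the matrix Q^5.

48114

Characteristic polynomial: s^2 + 3s - 18 = (s - 3)(s + 6), so the eigenvalues are -6, 3.
s=-6: eigenvector (-2, -1).
s=3: eigenvector (3, 2).
P = [[-2, 3], [-1, 2]], D = diag(-6, 3), P⁻¹ = [[-2, 3], [-1, 2]].
Q⁵ = P·diag(-7776, 243)·P⁻¹ = [[-31833, 48114], [-16038, 24300]].
The requested entry is 48114.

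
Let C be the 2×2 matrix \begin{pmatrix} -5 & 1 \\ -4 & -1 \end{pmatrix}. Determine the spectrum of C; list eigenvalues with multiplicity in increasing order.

-3, -3

Characteristic polynomial: p(r) = r^2 + 6r + 9 = (r + 3)^2.
Roots (with multiplicity): -3, -3.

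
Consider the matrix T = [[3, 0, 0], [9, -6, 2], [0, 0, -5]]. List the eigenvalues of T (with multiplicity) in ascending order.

Characteristic polynomial: p(μ) = μ^3 + 8μ^2 - 3μ - 90 = (μ - 3)(μ + 5)(μ + 6).
Roots (with multiplicity): -6, -5, 3.

-6, -5, 3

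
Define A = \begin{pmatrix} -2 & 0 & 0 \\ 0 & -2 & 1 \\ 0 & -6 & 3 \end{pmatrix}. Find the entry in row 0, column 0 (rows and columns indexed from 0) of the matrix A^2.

Characteristic polynomial: t^3 + t^2 - 2t = t(t - 1)(t + 2), so the eigenvalues are -2, 0, 1.
t=-2: eigenvector (1, 0, 0).
t=0: eigenvector (0, 1, 2).
t=1: eigenvector (0, 1, 3).
P = [[1, 0, 0], [0, 1, 1], [0, 2, 3]], D = diag(-2, 0, 1), P⁻¹ = [[1, 0, 0], [0, 3, -1], [0, -2, 1]].
A² = P·diag(4, 0, 1)·P⁻¹ = [[4, 0, 0], [0, -2, 1], [0, -6, 3]].
The requested entry is 4.

4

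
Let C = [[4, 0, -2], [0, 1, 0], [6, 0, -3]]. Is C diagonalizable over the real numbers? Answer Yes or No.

Yes

Characteristic polynomial: p(r) = r^3 - 2r^2 + r = r(r - 1)^2.
r = 1 has algebraic multiplicity 2; rank(C − 1I) = 1, so geometric multiplicity = 2.
Every eigenvalue has geometric = algebraic multiplicity, so C is diagonalizable.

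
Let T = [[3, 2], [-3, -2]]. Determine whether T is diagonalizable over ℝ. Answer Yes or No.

Characteristic polynomial: p(λ) = λ^2 - λ = λ(λ - 1).
All 2 eigenvalues are distinct, so T is diagonalizable.

Yes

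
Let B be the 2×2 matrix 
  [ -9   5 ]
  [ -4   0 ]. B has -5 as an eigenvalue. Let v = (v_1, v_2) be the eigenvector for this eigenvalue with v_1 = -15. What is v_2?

B + 5I = [[-4, 5], [-4, 5]].
Solving (B + 5I)v = 0 gives the eigenspace spanned by (-15, -12).
With v_1 = -15, v = (-15, -12), so v_2 = -12.

-12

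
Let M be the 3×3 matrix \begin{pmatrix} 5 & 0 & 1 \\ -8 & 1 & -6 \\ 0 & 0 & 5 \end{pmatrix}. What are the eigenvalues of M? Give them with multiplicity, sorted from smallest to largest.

Characteristic polynomial: p(r) = r^3 - 11r^2 + 35r - 25 = (r - 5)^2(r - 1).
Roots (with multiplicity): 1, 5, 5.

1, 5, 5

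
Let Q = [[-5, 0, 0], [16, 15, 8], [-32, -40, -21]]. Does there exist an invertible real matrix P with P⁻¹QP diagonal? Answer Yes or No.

Yes

Characteristic polynomial: p(s) = s^3 + 11s^2 + 35s + 25 = (s + 1)(s + 5)^2.
s = -5 has algebraic multiplicity 2; rank(Q + 5I) = 1, so geometric multiplicity = 2.
Every eigenvalue has geometric = algebraic multiplicity, so Q is diagonalizable.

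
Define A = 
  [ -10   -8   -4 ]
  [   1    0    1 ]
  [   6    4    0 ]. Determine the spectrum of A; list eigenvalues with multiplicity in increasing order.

Characteristic polynomial: p(t) = t^3 + 10t^2 + 28t + 24 = (t + 2)^2(t + 6).
Roots (with multiplicity): -6, -2, -2.

-6, -2, -2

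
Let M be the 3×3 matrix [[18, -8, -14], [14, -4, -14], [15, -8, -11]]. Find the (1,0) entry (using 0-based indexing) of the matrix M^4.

Characteristic polynomial: λ^3 - 3λ^2 - 16λ + 48 = (λ - 4)(λ - 3)(λ + 4), so the eigenvalues are -4, 3, 4.
λ=-4: eigenvector (1, 1, 1).
λ=4: eigenvector (-1, 0, -1).
λ=3: eigenvector (-2, -2, -1).
P = [[1, -1, -2], [1, 0, -2], [1, -1, -1]], D = diag(-4, 4, 3), P⁻¹ = [[-2, 1, 2], [-1, 1, 0], [-1, 0, 1]].
M⁴ = P·diag(256, 256, 81)·P⁻¹ = [[-94, 0, 350], [-350, 256, 350], [-175, 0, 431]].
The requested entry is -350.

-350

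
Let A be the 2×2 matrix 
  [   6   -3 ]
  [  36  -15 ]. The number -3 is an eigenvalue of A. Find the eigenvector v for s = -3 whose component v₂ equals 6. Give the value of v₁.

2

A + 3I = [[9, -3], [36, -12]].
Solving (A + 3I)v = 0 gives the eigenspace spanned by (2, 6).
With v₂ = 6, v = (2, 6), so v₁ = 2.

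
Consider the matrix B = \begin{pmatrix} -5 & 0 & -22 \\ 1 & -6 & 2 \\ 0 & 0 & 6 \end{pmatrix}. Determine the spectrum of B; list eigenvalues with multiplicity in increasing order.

-6, -5, 6

Characteristic polynomial: p(λ) = λ^3 + 5λ^2 - 36λ - 180 = (λ - 6)(λ + 5)(λ + 6).
Roots (with multiplicity): -6, -5, 6.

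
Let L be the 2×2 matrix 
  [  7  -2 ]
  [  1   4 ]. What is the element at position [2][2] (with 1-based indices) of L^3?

Characteristic polynomial: r^2 - 11r + 30 = (r - 6)(r - 5), so the eigenvalues are 5, 6.
r=5: eigenvector (-1, -1).
r=6: eigenvector (2, 1).
P = [[-1, 2], [-1, 1]], D = diag(5, 6), P⁻¹ = [[1, -2], [1, -1]].
L³ = P·diag(125, 216)·P⁻¹ = [[307, -182], [91, 34]].
The requested entry is 34.

34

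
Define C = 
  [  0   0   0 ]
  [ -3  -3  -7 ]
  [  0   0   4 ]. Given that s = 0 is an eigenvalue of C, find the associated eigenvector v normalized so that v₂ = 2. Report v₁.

-2

C = [[0, 0, 0], [-3, -3, -7], [0, 0, 4]].
Solving (C)v = 0 gives the eigenspace spanned by (-2, 2, 0).
With v₂ = 2, v = (-2, 2, 0), so v₁ = -2.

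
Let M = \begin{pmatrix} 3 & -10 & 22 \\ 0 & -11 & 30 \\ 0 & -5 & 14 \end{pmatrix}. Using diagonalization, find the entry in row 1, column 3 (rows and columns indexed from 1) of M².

Characteristic polynomial: λ^3 - 6λ^2 + 5λ + 12 = (λ - 4)(λ - 3)(λ + 1), so the eigenvalues are -1, 3, 4.
λ=3: eigenvector (1, 0, 0).
λ=-1: eigenvector (2, 3, 1).
λ=4: eigenvector (2, 2, 1).
P = [[1, 2, 2], [0, 3, 2], [0, 1, 1]], D = diag(3, -1, 4), P⁻¹ = [[1, 0, -2], [0, 1, -2], [0, -1, 3]].
M² = P·diag(9, 1, 16)·P⁻¹ = [[9, -30, 74], [0, -29, 90], [0, -15, 46]].
The requested entry is 74.

74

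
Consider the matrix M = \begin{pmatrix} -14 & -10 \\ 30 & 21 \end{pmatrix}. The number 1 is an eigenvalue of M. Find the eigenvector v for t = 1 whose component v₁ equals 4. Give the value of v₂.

-6

M − 1I = [[-15, -10], [30, 20]].
Solving (M − 1I)v = 0 gives the eigenspace spanned by (4, -6).
With v₁ = 4, v = (4, -6), so v₂ = -6.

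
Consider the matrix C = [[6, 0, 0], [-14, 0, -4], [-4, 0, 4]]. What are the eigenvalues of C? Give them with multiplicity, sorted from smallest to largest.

0, 4, 6

Characteristic polynomial: p(s) = s^3 - 10s^2 + 24s = s(s - 6)(s - 4).
Roots (with multiplicity): 0, 4, 6.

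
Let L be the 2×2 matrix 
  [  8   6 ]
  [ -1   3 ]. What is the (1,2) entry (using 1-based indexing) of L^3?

546

Characteristic polynomial: λ^2 - 11λ + 30 = (λ - 6)(λ - 5), so the eigenvalues are 5, 6.
λ=5: eigenvector (-2, 1).
λ=6: eigenvector (3, -1).
P = [[-2, 3], [1, -1]], D = diag(5, 6), P⁻¹ = [[1, 3], [1, 2]].
L³ = P·diag(125, 216)·P⁻¹ = [[398, 546], [-91, -57]].
The requested entry is 546.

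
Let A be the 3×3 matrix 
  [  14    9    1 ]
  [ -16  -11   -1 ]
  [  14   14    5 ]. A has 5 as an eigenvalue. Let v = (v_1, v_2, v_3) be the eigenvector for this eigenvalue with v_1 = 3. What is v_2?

-3

A − 5I = [[9, 9, 1], [-16, -16, -1], [14, 14, 0]].
Solving (A − 5I)v = 0 gives the eigenspace spanned by (3, -3, 0).
With v_1 = 3, v = (3, -3, 0), so v_2 = -3.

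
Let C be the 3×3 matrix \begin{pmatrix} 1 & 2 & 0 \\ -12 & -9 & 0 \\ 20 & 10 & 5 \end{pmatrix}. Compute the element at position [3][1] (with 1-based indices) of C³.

Characteristic polynomial: μ^3 + 3μ^2 - 25μ - 75 = (μ - 5)(μ + 3)(μ + 5), so the eigenvalues are -5, -3, 5.
μ=5: eigenvector (0, 0, 1).
μ=-5: eigenvector (-1, 3, -1).
μ=-3: eigenvector (1, -2, 0).
P = [[0, -1, 1], [0, 3, -2], [1, -1, 0]], D = diag(5, -5, -3), P⁻¹ = [[2, 1, 1], [2, 1, 0], [3, 1, 0]].
C³ = P·diag(125, -125, -27)·P⁻¹ = [[169, 98, 0], [-588, -321, 0], [500, 250, 125]].
The requested entry is 500.

500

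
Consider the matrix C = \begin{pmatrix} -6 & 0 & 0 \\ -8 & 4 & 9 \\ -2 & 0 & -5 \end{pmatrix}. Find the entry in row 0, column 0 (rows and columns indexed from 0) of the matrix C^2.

36

Characteristic polynomial: t^3 + 7t^2 - 14t - 120 = (t - 4)(t + 5)(t + 6), so the eigenvalues are -6, -5, 4.
t=-6: eigenvector (1, -1, 2).
t=-5: eigenvector (0, -1, 1).
t=4: eigenvector (0, 1, 0).
P = [[1, 0, 0], [-1, -1, 1], [2, 1, 0]], D = diag(-6, -5, 4), P⁻¹ = [[1, 0, 0], [-2, 0, 1], [-1, 1, 1]].
C² = P·diag(36, 25, 16)·P⁻¹ = [[36, 0, 0], [-2, 16, -9], [22, 0, 25]].
The requested entry is 36.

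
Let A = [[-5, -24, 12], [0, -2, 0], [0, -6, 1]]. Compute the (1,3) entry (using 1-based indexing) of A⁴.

-1248

Characteristic polynomial: s^3 + 6s^2 + 3s - 10 = (s - 1)(s + 2)(s + 5), so the eigenvalues are -5, -2, 1.
s=-2: eigenvector (0, 1, 2).
s=-5: eigenvector (1, 0, 0).
s=1: eigenvector (2, 0, 1).
P = [[0, 1, 2], [1, 0, 0], [2, 0, 1]], D = diag(-2, -5, 1), P⁻¹ = [[0, 1, 0], [1, 4, -2], [0, -2, 1]].
A⁴ = P·diag(16, 625, 1)·P⁻¹ = [[625, 2496, -1248], [0, 16, 0], [0, 30, 1]].
The requested entry is -1248.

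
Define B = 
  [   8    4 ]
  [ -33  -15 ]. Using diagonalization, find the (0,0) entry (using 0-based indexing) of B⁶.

Characteristic polynomial: μ^2 + 7μ + 12 = (μ + 3)(μ + 4), so the eigenvalues are -4, -3.
μ=-3: eigenvector (4, -11).
μ=-4: eigenvector (1, -3).
P = [[4, 1], [-11, -3]], D = diag(-3, -4), P⁻¹ = [[3, 1], [-11, -4]].
B⁶ = P·diag(729, 4096)·P⁻¹ = [[-36308, -13468], [111111, 41133]].
The requested entry is -36308.

-36308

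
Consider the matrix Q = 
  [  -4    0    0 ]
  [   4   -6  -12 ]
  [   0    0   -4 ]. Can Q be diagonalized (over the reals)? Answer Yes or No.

Yes

Characteristic polynomial: p(s) = s^3 + 14s^2 + 64s + 96 = (s + 4)^2(s + 6).
s = -4 has algebraic multiplicity 2; rank(Q + 4I) = 1, so geometric multiplicity = 2.
Every eigenvalue has geometric = algebraic multiplicity, so Q is diagonalizable.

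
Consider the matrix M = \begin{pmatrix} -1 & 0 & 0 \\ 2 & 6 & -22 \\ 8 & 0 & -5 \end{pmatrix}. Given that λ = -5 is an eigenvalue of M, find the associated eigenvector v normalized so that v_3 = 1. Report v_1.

0

M + 5I = [[4, 0, 0], [2, 11, -22], [8, 0, 0]].
Solving (M + 5I)v = 0 gives the eigenspace spanned by (0, 2, 1).
With v_3 = 1, v = (0, 2, 1), so v_1 = 0.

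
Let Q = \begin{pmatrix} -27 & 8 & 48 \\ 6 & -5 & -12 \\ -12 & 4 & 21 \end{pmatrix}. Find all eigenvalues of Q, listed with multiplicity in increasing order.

-5, -3, -3

Characteristic polynomial: p(λ) = λ^3 + 11λ^2 + 39λ + 45 = (λ + 3)^2(λ + 5).
Roots (with multiplicity): -5, -3, -3.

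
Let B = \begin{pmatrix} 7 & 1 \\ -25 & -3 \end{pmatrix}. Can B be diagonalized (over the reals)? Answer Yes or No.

No

Characteristic polynomial: p(s) = s^2 - 4s + 4 = (s - 2)^2.
s = 2 has algebraic multiplicity 2; rank(B − 2I) = 1, so geometric multiplicity = 1.
Geometric multiplicity < algebraic multiplicity, so B is not diagonalizable.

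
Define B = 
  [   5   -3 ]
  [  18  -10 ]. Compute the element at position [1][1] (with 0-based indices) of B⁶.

12286

Characteristic polynomial: r^2 + 5r + 4 = (r + 1)(r + 4), so the eigenvalues are -4, -1.
r=-4: eigenvector (1, 3).
r=-1: eigenvector (-1, -2).
P = [[1, -1], [3, -2]], D = diag(-4, -1), P⁻¹ = [[-2, 1], [-3, 1]].
B⁶ = P·diag(4096, 1)·P⁻¹ = [[-8189, 4095], [-24570, 12286]].
The requested entry is 12286.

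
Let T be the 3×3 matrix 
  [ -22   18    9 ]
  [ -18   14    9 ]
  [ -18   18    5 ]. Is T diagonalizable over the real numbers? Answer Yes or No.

Characteristic polynomial: p(μ) = μ^3 + 3μ^2 - 24μ - 80 = (μ - 5)(μ + 4)^2.
μ = -4 has algebraic multiplicity 2; rank(T + 4I) = 1, so geometric multiplicity = 2.
Every eigenvalue has geometric = algebraic multiplicity, so T is diagonalizable.

Yes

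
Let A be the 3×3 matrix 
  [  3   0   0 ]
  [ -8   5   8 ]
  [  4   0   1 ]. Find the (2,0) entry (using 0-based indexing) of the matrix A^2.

16

Characteristic polynomial: μ^3 - 9μ^2 + 23μ - 15 = (μ - 5)(μ - 3)(μ - 1), so the eigenvalues are 1, 3, 5.
μ=3: eigenvector (1, -4, 2).
μ=5: eigenvector (0, 1, 0).
μ=1: eigenvector (0, -2, 1).
P = [[1, 0, 0], [-4, 1, -2], [2, 0, 1]], D = diag(3, 5, 1), P⁻¹ = [[1, 0, 0], [0, 1, 2], [-2, 0, 1]].
A² = P·diag(9, 25, 1)·P⁻¹ = [[9, 0, 0], [-32, 25, 48], [16, 0, 1]].
The requested entry is 16.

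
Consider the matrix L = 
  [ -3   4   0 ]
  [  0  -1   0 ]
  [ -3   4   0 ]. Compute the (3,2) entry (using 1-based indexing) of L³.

Characteristic polynomial: s^3 + 4s^2 + 3s = s(s + 1)(s + 3), so the eigenvalues are -3, -1, 0.
s=0: eigenvector (0, 0, 1).
s=-1: eigenvector (2, 1, 2).
s=-3: eigenvector (1, 0, 1).
P = [[0, 2, 1], [0, 1, 0], [1, 2, 1]], D = diag(0, -1, -3), P⁻¹ = [[-1, 0, 1], [0, 1, 0], [1, -2, 0]].
L³ = P·diag(0, -1, -27)·P⁻¹ = [[-27, 52, 0], [0, -1, 0], [-27, 52, 0]].
The requested entry is 52.

52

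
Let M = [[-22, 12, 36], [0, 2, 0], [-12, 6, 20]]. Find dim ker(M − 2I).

M − 2I = [[-24, 12, 36], [0, 0, 0], [-12, 6, 18]].
This matrix has rank 1, so its null space has dimension 3 − 1 = 2.

2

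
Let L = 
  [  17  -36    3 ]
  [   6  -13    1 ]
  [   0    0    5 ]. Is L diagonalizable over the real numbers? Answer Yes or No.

No

Characteristic polynomial: p(s) = s^3 - 9s^2 + 15s + 25 = (s - 5)^2(s + 1).
s = 5 has algebraic multiplicity 2; rank(L − 5I) = 2, so geometric multiplicity = 1.
Geometric multiplicity < algebraic multiplicity, so L is not diagonalizable.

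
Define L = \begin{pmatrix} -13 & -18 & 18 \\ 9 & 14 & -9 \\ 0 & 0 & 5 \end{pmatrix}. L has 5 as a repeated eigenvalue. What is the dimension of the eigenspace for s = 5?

L − 5I = [[-18, -18, 18], [9, 9, -9], [0, 0, 0]].
This matrix has rank 1, so its null space has dimension 3 − 1 = 2.

2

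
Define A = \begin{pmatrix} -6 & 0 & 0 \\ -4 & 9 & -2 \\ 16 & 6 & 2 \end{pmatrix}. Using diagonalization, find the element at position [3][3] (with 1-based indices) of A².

-8

Characteristic polynomial: μ^3 - 5μ^2 - 36μ + 180 = (μ - 6)(μ - 5)(μ + 6), so the eigenvalues are -6, 5, 6.
μ=6: eigenvector (0, -2, -3).
μ=5: eigenvector (0, 1, 2).
μ=-6: eigenvector (1, 0, -2).
P = [[0, 0, 1], [-2, 1, 0], [-3, 2, -2]], D = diag(6, 5, -6), P⁻¹ = [[2, -2, 1], [4, -3, 2], [1, 0, 0]].
A² = P·diag(36, 25, 36)·P⁻¹ = [[36, 0, 0], [-44, 69, -22], [-88, 66, -8]].
The requested entry is -8.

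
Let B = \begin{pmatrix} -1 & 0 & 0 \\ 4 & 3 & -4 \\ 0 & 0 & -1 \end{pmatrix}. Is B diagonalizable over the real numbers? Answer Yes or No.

Yes

Characteristic polynomial: p(t) = t^3 - t^2 - 5t - 3 = (t - 3)(t + 1)^2.
t = -1 has algebraic multiplicity 2; rank(B + 1I) = 1, so geometric multiplicity = 2.
Every eigenvalue has geometric = algebraic multiplicity, so B is diagonalizable.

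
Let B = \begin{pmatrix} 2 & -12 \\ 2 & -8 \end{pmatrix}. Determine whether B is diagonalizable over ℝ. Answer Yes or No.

Yes

Characteristic polynomial: p(s) = s^2 + 6s + 8 = (s + 2)(s + 4).
All 2 eigenvalues are distinct, so B is diagonalizable.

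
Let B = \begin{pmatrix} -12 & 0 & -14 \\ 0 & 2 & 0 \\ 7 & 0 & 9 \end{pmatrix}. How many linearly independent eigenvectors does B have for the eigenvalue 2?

B − 2I = [[-14, 0, -14], [0, 0, 0], [7, 0, 7]].
This matrix has rank 1, so its null space has dimension 3 − 1 = 2.

2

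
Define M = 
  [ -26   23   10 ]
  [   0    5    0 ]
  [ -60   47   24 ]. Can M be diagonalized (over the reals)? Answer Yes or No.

Characteristic polynomial: p(t) = t^3 - 3t^2 - 34t + 120 = (t - 5)(t - 4)(t + 6).
All 3 eigenvalues are distinct, so M is diagonalizable.

Yes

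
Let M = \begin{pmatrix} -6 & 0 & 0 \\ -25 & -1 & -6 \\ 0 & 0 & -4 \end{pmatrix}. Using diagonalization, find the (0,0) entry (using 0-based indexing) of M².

36

Characteristic polynomial: s^3 + 11s^2 + 34s + 24 = (s + 1)(s + 4)(s + 6), so the eigenvalues are -6, -4, -1.
s=-6: eigenvector (1, 5, 0).
s=-1: eigenvector (0, 1, 0).
s=-4: eigenvector (0, 2, 1).
P = [[1, 0, 0], [5, 1, 2], [0, 0, 1]], D = diag(-6, -1, -4), P⁻¹ = [[1, 0, 0], [-5, 1, -2], [0, 0, 1]].
M² = P·diag(36, 1, 16)·P⁻¹ = [[36, 0, 0], [175, 1, 30], [0, 0, 16]].
The requested entry is 36.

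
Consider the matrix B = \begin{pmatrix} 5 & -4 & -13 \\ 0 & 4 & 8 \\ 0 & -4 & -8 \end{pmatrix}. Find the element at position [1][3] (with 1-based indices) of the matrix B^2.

Characteristic polynomial: λ^3 - λ^2 - 20λ = λ(λ - 5)(λ + 4), so the eigenvalues are -4, 0, 5.
λ=0: eigenvector (-1, 2, -1).
λ=5: eigenvector (1, 0, 0).
λ=-4: eigenvector (1, -1, 1).
P = [[-1, 1, 1], [2, 0, -1], [-1, 0, 1]], D = diag(0, 5, -4), P⁻¹ = [[0, 1, 1], [1, 0, -1], [0, 1, 2]].
B² = P·diag(0, 25, 16)·P⁻¹ = [[25, 16, 7], [0, -16, -32], [0, 16, 32]].
The requested entry is 7.

7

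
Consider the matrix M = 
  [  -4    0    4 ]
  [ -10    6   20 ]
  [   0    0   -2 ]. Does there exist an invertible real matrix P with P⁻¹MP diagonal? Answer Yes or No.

Yes

Characteristic polynomial: p(r) = r^3 - 28r - 48 = (r - 6)(r + 2)(r + 4).
All 3 eigenvalues are distinct, so M is diagonalizable.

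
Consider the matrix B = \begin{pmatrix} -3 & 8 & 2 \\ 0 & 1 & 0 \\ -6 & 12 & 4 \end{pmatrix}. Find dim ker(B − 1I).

2

B − 1I = [[-4, 8, 2], [0, 0, 0], [-6, 12, 3]].
This matrix has rank 1, so its null space has dimension 3 − 1 = 2.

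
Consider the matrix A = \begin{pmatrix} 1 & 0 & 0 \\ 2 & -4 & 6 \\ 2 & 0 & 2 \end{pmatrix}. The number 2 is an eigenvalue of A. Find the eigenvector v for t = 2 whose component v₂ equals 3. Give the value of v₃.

3

A − 2I = [[-1, 0, 0], [2, -6, 6], [2, 0, 0]].
Solving (A − 2I)v = 0 gives the eigenspace spanned by (0, 3, 3).
With v₂ = 3, v = (0, 3, 3), so v₃ = 3.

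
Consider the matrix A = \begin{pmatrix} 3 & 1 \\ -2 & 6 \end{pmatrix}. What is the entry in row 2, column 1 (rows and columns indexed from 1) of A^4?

Characteristic polynomial: t^2 - 9t + 20 = (t - 5)(t - 4), so the eigenvalues are 4, 5.
t=5: eigenvector (1, 2).
t=4: eigenvector (-1, -1).
P = [[1, -1], [2, -1]], D = diag(5, 4), P⁻¹ = [[-1, 1], [-2, 1]].
A⁴ = P·diag(625, 256)·P⁻¹ = [[-113, 369], [-738, 994]].
The requested entry is -738.

-738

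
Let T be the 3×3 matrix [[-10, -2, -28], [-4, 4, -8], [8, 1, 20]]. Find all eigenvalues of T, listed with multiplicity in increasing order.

4, 4, 6

Characteristic polynomial: p(s) = s^3 - 14s^2 + 64s - 96 = (s - 6)(s - 4)^2.
Roots (with multiplicity): 4, 4, 6.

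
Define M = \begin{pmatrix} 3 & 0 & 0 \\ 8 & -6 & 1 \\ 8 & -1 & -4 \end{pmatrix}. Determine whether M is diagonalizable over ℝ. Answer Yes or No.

Characteristic polynomial: p(μ) = μ^3 + 7μ^2 - 5μ - 75 = (μ - 3)(μ + 5)^2.
μ = -5 has algebraic multiplicity 2; rank(M + 5I) = 2, so geometric multiplicity = 1.
Geometric multiplicity < algebraic multiplicity, so M is not diagonalizable.

No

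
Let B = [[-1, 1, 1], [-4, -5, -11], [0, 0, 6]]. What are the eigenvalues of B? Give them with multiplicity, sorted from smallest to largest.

-3, -3, 6

Characteristic polynomial: p(λ) = λ^3 - 27λ - 54 = (λ - 6)(λ + 3)^2.
Roots (with multiplicity): -3, -3, 6.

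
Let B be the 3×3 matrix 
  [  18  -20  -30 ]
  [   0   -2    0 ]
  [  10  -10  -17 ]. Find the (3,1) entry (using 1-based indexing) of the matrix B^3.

70

Characteristic polynomial: s^3 + s^2 - 8s - 12 = (s - 3)(s + 2)^2, so the eigenvalues are -2, -2, 3.
s=-2: eigenvector (1, 1, 0).
s=3: eigenvector (2, 0, 1).
s=-2: eigenvector (2, -1, 2).
P = [[1, 2, 2], [1, 0, -1], [0, 1, 2]], D = diag(-2, 3, -2), P⁻¹ = [[-1, 2, 2], [2, -2, -3], [-1, 1, 2]].
B³ = P·diag(-8, 27, -8)·P⁻¹ = [[132, -140, -210], [0, -8, 0], [70, -70, -113]].
The requested entry is 70.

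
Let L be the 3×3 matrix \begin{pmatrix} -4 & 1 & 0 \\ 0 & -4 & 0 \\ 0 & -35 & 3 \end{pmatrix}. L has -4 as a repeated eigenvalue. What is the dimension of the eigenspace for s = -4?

L + 4I = [[0, 1, 0], [0, 0, 0], [0, -35, 7]].
This matrix has rank 2, so its null space has dimension 3 − 2 = 1.

1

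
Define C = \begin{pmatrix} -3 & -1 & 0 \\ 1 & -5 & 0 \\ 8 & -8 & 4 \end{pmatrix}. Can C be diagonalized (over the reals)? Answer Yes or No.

Characteristic polynomial: p(t) = t^3 + 4t^2 - 16t - 64 = (t - 4)(t + 4)^2.
t = -4 has algebraic multiplicity 2; rank(C + 4I) = 2, so geometric multiplicity = 1.
Geometric multiplicity < algebraic multiplicity, so C is not diagonalizable.

No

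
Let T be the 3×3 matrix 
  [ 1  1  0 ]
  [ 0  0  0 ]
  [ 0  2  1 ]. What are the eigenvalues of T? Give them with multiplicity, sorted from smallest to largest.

Characteristic polynomial: p(λ) = λ^3 - 2λ^2 + λ = λ(λ - 1)^2.
Roots (with multiplicity): 0, 1, 1.

0, 1, 1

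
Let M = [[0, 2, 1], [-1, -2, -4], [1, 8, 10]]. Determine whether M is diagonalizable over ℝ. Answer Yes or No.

No

Characteristic polynomial: p(μ) = μ^3 - 8μ^2 + 13μ - 6 = (μ - 6)(μ - 1)^2.
μ = 1 has algebraic multiplicity 2; rank(M − 1I) = 2, so geometric multiplicity = 1.
Geometric multiplicity < algebraic multiplicity, so M is not diagonalizable.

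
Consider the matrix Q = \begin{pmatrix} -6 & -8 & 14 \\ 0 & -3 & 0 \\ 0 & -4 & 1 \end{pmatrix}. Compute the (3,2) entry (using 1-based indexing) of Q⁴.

80

Characteristic polynomial: λ^3 + 8λ^2 + 9λ - 18 = (λ - 1)(λ + 3)(λ + 6), so the eigenvalues are -6, -3, 1.
λ=-3: eigenvector (2, 1, 1).
λ=-6: eigenvector (1, 0, 0).
λ=1: eigenvector (2, 0, 1).
P = [[2, 1, 2], [1, 0, 0], [1, 0, 1]], D = diag(-3, -6, 1), P⁻¹ = [[0, 1, 0], [1, 0, -2], [0, -1, 1]].
Q⁴ = P·diag(81, 1296, 1)·P⁻¹ = [[1296, 160, -2590], [0, 81, 0], [0, 80, 1]].
The requested entry is 80.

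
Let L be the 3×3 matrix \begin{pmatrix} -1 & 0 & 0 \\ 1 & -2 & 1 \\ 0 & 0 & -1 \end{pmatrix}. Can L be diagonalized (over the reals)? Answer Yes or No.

Characteristic polynomial: p(μ) = μ^3 + 4μ^2 + 5μ + 2 = (μ + 1)^2(μ + 2).
μ = -1 has algebraic multiplicity 2; rank(L + 1I) = 1, so geometric multiplicity = 2.
Every eigenvalue has geometric = algebraic multiplicity, so L is diagonalizable.

Yes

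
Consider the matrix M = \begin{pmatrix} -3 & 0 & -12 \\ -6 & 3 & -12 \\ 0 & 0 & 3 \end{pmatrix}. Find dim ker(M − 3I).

2

M − 3I = [[-6, 0, -12], [-6, 0, -12], [0, 0, 0]].
This matrix has rank 1, so its null space has dimension 3 − 1 = 2.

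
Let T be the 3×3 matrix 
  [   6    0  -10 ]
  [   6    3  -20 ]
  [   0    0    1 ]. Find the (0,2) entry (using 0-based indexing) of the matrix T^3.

Characteristic polynomial: r^3 - 10r^2 + 27r - 18 = (r - 6)(r - 3)(r - 1), so the eigenvalues are 1, 3, 6.
r=6: eigenvector (1, 2, 0).
r=1: eigenvector (2, 4, 1).
r=3: eigenvector (0, 1, 0).
P = [[1, 2, 0], [2, 4, 1], [0, 1, 0]], D = diag(6, 1, 3), P⁻¹ = [[1, 0, -2], [0, 0, 1], [-2, 1, 0]].
T³ = P·diag(216, 1, 27)·P⁻¹ = [[216, 0, -430], [378, 27, -860], [0, 0, 1]].
The requested entry is -430.

-430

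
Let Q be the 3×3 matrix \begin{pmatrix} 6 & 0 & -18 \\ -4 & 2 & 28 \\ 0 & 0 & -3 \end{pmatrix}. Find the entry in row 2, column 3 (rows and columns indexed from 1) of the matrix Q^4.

2300

Characteristic polynomial: r^3 - 5r^2 - 12r + 36 = (r - 6)(r - 2)(r + 3), so the eigenvalues are -3, 2, 6.
r=6: eigenvector (1, -1, 0).
r=2: eigenvector (0, 1, 0).
r=-3: eigenvector (2, -4, 1).
P = [[1, 0, 2], [-1, 1, -4], [0, 0, 1]], D = diag(6, 2, -3), P⁻¹ = [[1, 0, -2], [1, 1, 2], [0, 0, 1]].
Q⁴ = P·diag(1296, 16, 81)·P⁻¹ = [[1296, 0, -2430], [-1280, 16, 2300], [0, 0, 81]].
The requested entry is 2300.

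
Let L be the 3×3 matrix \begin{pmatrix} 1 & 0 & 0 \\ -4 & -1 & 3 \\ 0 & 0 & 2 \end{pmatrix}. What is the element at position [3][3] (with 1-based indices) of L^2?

Characteristic polynomial: r^3 - 2r^2 - r + 2 = (r - 2)(r - 1)(r + 1), so the eigenvalues are -1, 1, 2.
r=-1: eigenvector (0, -1, 0).
r=1: eigenvector (1, -2, 0).
r=2: eigenvector (0, -1, -1).
P = [[0, 1, 0], [-1, -2, -1], [0, 0, -1]], D = diag(-1, 1, 2), P⁻¹ = [[-2, -1, 1], [1, 0, 0], [0, 0, -1]].
L² = P·diag(1, 1, 4)·P⁻¹ = [[1, 0, 0], [0, 1, 3], [0, 0, 4]].
The requested entry is 4.

4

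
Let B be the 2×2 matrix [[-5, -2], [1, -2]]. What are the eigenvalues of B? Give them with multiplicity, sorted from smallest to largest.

-4, -3

Characteristic polynomial: p(λ) = λ^2 + 7λ + 12 = (λ + 3)(λ + 4).
Roots (with multiplicity): -4, -3.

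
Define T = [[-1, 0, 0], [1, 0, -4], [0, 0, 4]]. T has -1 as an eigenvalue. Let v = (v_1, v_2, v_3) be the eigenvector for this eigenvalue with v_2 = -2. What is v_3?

0

T + 1I = [[0, 0, 0], [1, 1, -4], [0, 0, 5]].
Solving (T + 1I)v = 0 gives the eigenspace spanned by (2, -2, 0).
With v_2 = -2, v = (2, -2, 0), so v_3 = 0.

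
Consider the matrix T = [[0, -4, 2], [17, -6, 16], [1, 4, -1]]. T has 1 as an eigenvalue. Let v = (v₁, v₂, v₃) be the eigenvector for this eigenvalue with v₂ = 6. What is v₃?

9

T − 1I = [[-1, -4, 2], [17, -7, 16], [1, 4, -2]].
Solving (T − 1I)v = 0 gives the eigenspace spanned by (-6, 6, 9).
With v₂ = 6, v = (-6, 6, 9), so v₃ = 9.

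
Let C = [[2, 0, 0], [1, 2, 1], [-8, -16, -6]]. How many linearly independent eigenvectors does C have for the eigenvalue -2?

1

C + 2I = [[4, 0, 0], [1, 4, 1], [-8, -16, -4]].
This matrix has rank 2, so its null space has dimension 3 − 2 = 1.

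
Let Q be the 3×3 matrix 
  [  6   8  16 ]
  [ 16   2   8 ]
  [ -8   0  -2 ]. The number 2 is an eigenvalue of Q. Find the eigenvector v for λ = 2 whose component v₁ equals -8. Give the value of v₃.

16

Q − 2I = [[4, 8, 16], [16, 0, 8], [-8, 0, -4]].
Solving (Q − 2I)v = 0 gives the eigenspace spanned by (-8, -28, 16).
With v₁ = -8, v = (-8, -28, 16), so v₃ = 16.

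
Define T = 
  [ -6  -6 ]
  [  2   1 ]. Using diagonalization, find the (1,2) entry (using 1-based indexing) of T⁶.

Characteristic polynomial: s^2 + 5s + 6 = (s + 2)(s + 3), so the eigenvalues are -3, -2.
s=-2: eigenvector (-3, 2).
s=-3: eigenvector (2, -1).
P = [[-3, 2], [2, -1]], D = diag(-2, -3), P⁻¹ = [[1, 2], [2, 3]].
T⁶ = P·diag(64, 729)·P⁻¹ = [[2724, 3990], [-1330, -1931]].
The requested entry is 3990.

3990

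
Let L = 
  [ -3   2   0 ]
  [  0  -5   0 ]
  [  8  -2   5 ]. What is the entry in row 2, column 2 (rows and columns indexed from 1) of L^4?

625

Characteristic polynomial: μ^3 + 3μ^2 - 25μ - 75 = (μ - 5)(μ + 3)(μ + 5), so the eigenvalues are -5, -3, 5.
μ=-5: eigenvector (1, -1, -1).
μ=-3: eigenvector (1, 0, -1).
μ=5: eigenvector (0, 0, 1).
P = [[1, 1, 0], [-1, 0, 0], [-1, -1, 1]], D = diag(-5, -3, 5), P⁻¹ = [[0, -1, 0], [1, 1, 0], [1, 0, 1]].
L⁴ = P·diag(625, 81, 625)·P⁻¹ = [[81, -544, 0], [0, 625, 0], [544, 544, 625]].
The requested entry is 625.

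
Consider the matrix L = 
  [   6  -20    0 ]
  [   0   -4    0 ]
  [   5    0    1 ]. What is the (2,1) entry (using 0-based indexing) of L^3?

-300

Characteristic polynomial: μ^3 - 3μ^2 - 22μ + 24 = (μ - 6)(μ - 1)(μ + 4), so the eigenvalues are -4, 1, 6.
μ=6: eigenvector (1, 0, 1).
μ=1: eigenvector (0, 0, 1).
μ=-4: eigenvector (2, 1, -2).
P = [[1, 0, 2], [0, 0, 1], [1, 1, -2]], D = diag(6, 1, -4), P⁻¹ = [[1, -2, 0], [-1, 4, 1], [0, 1, 0]].
L³ = P·diag(216, 1, -64)·P⁻¹ = [[216, -560, 0], [0, -64, 0], [215, -300, 1]].
The requested entry is -300.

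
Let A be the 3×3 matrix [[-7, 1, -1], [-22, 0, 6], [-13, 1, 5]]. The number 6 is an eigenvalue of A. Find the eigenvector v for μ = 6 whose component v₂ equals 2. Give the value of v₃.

A − 6I = [[-13, 1, -1], [-22, -6, 6], [-13, 1, -1]].
Solving (A − 6I)v = 0 gives the eigenspace spanned by (0, 2, 2).
With v₂ = 2, v = (0, 2, 2), so v₃ = 2.

2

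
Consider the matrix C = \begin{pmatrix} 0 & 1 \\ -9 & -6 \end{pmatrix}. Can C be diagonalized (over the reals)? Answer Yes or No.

No

Characteristic polynomial: p(t) = t^2 + 6t + 9 = (t + 3)^2.
t = -3 has algebraic multiplicity 2; rank(C + 3I) = 1, so geometric multiplicity = 1.
Geometric multiplicity < algebraic multiplicity, so C is not diagonalizable.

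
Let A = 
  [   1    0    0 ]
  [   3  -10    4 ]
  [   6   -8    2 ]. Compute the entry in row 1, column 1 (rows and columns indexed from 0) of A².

68

Characteristic polynomial: λ^3 + 7λ^2 + 4λ - 12 = (λ - 1)(λ + 2)(λ + 6), so the eigenvalues are -6, -2, 1.
λ=1: eigenvector (1, 1, 2).
λ=-2: eigenvector (0, -1, -2).
λ=-6: eigenvector (0, 1, 1).
P = [[1, 0, 0], [1, -1, 1], [2, -2, 1]], D = diag(1, -2, -6), P⁻¹ = [[1, 0, 0], [1, 1, -1], [0, 2, -1]].
A² = P·diag(1, 4, 36)·P⁻¹ = [[1, 0, 0], [-3, 68, -32], [-6, 64, -28]].
The requested entry is 68.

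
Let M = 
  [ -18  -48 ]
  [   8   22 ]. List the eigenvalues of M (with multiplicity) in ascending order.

-2, 6

Characteristic polynomial: p(t) = t^2 - 4t - 12 = (t - 6)(t + 2).
Roots (with multiplicity): -2, 6.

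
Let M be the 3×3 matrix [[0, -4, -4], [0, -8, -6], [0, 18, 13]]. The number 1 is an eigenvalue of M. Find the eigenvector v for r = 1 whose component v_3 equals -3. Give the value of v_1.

M − 1I = [[-1, -4, -4], [0, -9, -6], [0, 18, 12]].
Solving (M − 1I)v = 0 gives the eigenspace spanned by (4, 2, -3).
With v_3 = -3, v = (4, 2, -3), so v_1 = 4.

4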